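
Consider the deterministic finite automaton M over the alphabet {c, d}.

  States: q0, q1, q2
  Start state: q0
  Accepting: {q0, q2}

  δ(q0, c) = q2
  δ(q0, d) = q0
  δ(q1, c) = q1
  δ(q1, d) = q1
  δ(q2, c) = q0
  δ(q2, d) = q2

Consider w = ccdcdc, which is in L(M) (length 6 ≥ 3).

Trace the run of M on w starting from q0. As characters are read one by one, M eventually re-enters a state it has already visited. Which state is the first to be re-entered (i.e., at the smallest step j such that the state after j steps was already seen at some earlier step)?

State sequence: q0 -c-> q2 -c-> q0 -d-> q0 -c-> q2 -d-> q2 -c-> q0
First repeat at step 2: q0 was already visited.

The earliest repeat is at step j = 2: M is in q0, which it already visited at step i = 0.
With |Q| = 3, pigeonhole forces a state repeat no later than step 3; the substring read between the first and second visits to that state can be pumped.

q0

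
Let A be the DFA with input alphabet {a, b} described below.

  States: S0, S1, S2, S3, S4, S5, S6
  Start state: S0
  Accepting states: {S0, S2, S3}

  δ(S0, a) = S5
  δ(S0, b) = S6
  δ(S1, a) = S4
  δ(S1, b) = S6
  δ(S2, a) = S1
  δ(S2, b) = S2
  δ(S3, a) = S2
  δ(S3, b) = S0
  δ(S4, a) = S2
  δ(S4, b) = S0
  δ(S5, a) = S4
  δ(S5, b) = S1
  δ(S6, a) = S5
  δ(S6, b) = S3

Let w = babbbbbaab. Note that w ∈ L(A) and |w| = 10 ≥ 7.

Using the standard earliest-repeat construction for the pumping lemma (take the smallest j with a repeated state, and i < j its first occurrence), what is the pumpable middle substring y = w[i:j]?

abb

Run of A on w = b a b b b b b a a b:
  step 0: S0  (start)
  step 1: S6  (read b: S0→S6)
  step 2: S5  (read a: S6→S5)
  step 3: S1  (read b: S5→S1)
  step 4: S6  (read b: S1→S6)   ← first repeat (S6 seen earlier)
  step 5: S3  (read b: S6→S3)
  step 6: S0  (read b: S3→S0)
  step 7: S6  (read b: S0→S6)
  step 8: S5  (read a: S6→S5)
  step 9: S4  (read a: S5→S4)
  step 10: S0  (read b: S4→S0)

So i = 1, j = 4, giving x = w[0:1] = b, y = w[1:4] = abb, z = w[4:10] = bbbaab.
Check: |xy| = 4 ≤ 7 and |y| = 3 ≥ 1. Reading y takes A from S6 back to S6, so every xyⁱz is accepted.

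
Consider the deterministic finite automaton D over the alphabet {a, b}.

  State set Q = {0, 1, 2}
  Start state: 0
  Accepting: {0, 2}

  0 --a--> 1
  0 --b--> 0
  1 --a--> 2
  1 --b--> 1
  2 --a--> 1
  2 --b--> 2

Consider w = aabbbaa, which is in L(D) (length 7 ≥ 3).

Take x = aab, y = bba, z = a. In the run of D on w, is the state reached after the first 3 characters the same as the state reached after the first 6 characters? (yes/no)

no

State sequence: 0 -a-> 1 -a-> 2 -b-> 2 -b-> 2 -b-> 2 -a-> 1

After x (step 3): 2. After xy (step 6): 1.
They differ (2 ≠ 1), so y is not a cycle from the state after x; this split is not the one the pumping-lemma construction produces, and pumping y need not keep the string in L(D).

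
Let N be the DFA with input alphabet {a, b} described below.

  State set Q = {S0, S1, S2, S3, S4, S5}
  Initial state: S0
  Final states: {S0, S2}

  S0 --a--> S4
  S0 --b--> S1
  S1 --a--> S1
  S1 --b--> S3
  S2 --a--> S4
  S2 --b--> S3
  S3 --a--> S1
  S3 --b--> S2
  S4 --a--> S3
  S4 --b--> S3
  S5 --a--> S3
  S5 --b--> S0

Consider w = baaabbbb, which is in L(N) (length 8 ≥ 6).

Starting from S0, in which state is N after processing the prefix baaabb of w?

State sequence: S0 -b-> S1 -a-> S1 -a-> S1 -a-> S1 -b-> S3 -b-> S2

After reading 6 characters, N is in state S2.

S2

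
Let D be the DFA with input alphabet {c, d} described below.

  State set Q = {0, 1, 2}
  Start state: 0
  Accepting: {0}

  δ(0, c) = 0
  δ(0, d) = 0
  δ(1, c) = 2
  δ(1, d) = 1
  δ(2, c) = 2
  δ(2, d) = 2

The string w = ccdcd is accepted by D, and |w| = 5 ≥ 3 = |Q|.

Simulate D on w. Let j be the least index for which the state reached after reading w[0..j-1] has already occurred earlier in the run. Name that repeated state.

0

State sequence: 0 -c-> 0 -c-> 0 -d-> 0 -c-> 0 -d-> 0
First repeat at step 1: 0 was already visited.

The earliest repeat is at step j = 1: D is in 0, which it already visited at step i = 0.
Since D has 3 states, any run of length ≥ 3 visits 3+1 states, so by pigeonhole some state repeats within the first 3 steps — that repeat gives the pumpable loop.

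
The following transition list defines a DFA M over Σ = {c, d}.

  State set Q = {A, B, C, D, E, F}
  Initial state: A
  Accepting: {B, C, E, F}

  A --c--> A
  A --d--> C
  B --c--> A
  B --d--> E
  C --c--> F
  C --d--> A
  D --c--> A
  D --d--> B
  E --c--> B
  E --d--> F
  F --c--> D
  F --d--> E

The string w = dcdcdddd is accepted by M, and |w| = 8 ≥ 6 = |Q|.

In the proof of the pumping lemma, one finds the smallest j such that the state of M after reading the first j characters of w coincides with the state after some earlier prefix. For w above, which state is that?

State sequence: A -d-> C -c-> F -d-> E -c-> B -d-> E -d-> F -d-> E -d-> F
First repeat at step 5: E was already visited.

The earliest repeat is at step j = 5: M is in E, which it already visited at step i = 3.

E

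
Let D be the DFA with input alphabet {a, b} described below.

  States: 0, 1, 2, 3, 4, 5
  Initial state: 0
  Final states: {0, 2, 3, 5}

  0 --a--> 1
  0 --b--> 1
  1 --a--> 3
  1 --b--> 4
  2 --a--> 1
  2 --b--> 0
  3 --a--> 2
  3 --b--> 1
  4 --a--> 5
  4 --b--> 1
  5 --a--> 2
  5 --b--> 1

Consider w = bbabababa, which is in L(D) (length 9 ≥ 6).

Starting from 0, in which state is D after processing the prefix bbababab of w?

Run of D on the first 8 characters of w = b b a b a b a b:
  step 0: 0  (start)
  step 1: 1  (read b: 0→1)
  step 2: 4  (read b: 1→4)
  step 3: 5  (read a: 4→5)
  step 4: 1  (read b: 5→1)
  step 5: 3  (read a: 1→3)
  step 6: 1  (read b: 3→1)
  step 7: 3  (read a: 1→3)
  step 8: 1  (read b: 3→1)

After reading 8 characters, D is in state 1.

1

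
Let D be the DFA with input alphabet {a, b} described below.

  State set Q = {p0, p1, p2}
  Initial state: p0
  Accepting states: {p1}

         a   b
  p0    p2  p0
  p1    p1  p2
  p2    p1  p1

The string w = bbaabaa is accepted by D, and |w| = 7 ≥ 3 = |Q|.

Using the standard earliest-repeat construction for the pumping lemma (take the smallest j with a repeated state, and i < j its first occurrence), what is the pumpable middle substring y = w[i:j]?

Run of D on w = b b a a b a a:
  step 0: p0  (start)
  step 1: p0  (read b: p0→p0)   ← first repeat (p0 seen earlier)
  step 2: p0  (read b: p0→p0)
  step 3: p2  (read a: p0→p2)
  step 4: p1  (read a: p2→p1)
  step 5: p2  (read b: p1→p2)
  step 6: p1  (read a: p2→p1)
  step 7: p1  (read a: p1→p1)

So i = 0, j = 1, giving x = w[0:0] = ε, y = w[0:1] = b, z = w[1:7] = baabaa.
Check: |xy| = 1 ≤ 3 and |y| = 1 ≥ 1. Reading y takes D from p0 back to p0, so every xyⁱz is accepted.
Since D has 3 states, any run of length ≥ 3 visits 3+1 states, so by pigeonhole some state repeats within the first 3 steps — that repeat gives the pumpable loop.

b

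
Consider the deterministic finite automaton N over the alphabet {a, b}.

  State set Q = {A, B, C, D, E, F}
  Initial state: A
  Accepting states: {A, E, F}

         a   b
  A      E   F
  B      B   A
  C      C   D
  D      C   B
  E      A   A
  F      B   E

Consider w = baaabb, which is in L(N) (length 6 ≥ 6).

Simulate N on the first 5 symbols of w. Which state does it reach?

A

State sequence: A -b-> F -a-> B -a-> B -a-> B -b-> A

After reading 5 characters, N is in state A.
(This kind of state-tracing is the core of the pumping-lemma construction: with 6 states, pigeonhole forces a repeat within the first 6 steps.)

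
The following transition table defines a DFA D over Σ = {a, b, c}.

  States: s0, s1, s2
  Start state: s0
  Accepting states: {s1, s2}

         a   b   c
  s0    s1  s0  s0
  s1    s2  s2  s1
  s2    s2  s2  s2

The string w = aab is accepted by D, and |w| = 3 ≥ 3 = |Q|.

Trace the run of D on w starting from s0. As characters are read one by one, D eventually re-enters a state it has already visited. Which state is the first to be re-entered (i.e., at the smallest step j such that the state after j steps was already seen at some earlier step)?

State sequence: s0 -a-> s1 -a-> s2 -b-> s2
First repeat at step 3: s2 was already visited.

The earliest repeat is at step j = 3: D is in s2, which it already visited at step i = 2.
Since D has 3 states, any run of length ≥ 3 visits 3+1 states, so by pigeonhole some state repeats within the first 3 steps — that repeat gives the pumpable loop.

s2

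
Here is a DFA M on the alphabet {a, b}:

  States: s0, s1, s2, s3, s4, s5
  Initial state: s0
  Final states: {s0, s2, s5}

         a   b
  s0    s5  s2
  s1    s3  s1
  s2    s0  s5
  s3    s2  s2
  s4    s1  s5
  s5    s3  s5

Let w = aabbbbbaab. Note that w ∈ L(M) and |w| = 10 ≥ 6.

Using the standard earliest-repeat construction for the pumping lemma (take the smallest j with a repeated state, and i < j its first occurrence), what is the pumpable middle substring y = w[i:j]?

State sequence: s0 -a-> s5 -a-> s3 -b-> s2 -b-> s5 -b-> s5 -b-> s5 -b-> s5 -a-> s3 -a-> s2 -b-> s5
First repeat at step 4: s5 was already visited.

So i = 1, j = 4, giving x = w[0:1] = a, y = w[1:4] = abb, z = w[4:10] = bbbaab.
Check: |xy| = 4 ≤ 6 and |y| = 3 ≥ 1. Reading y takes M from s5 back to s5, so every xyⁱz is accepted.

abb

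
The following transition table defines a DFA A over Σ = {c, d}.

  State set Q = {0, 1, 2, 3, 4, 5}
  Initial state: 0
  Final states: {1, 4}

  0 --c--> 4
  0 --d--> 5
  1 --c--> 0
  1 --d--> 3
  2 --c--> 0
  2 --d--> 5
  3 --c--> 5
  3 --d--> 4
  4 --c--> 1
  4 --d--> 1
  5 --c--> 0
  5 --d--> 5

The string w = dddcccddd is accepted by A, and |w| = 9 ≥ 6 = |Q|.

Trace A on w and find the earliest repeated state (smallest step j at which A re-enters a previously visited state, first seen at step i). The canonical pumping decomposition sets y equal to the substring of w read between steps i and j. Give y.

Run of A on w = d d d c c c d d d:
  step 0: 0  (start)
  step 1: 5  (read d: 0→5)
  step 2: 5  (read d: 5→5)   ← first repeat (5 seen earlier)
  step 3: 5  (read d: 5→5)
  step 4: 0  (read c: 5→0)
  step 5: 4  (read c: 0→4)
  step 6: 1  (read c: 4→1)
  step 7: 3  (read d: 1→3)
  step 8: 4  (read d: 3→4)
  step 9: 1  (read d: 4→1)

So i = 1, j = 2, giving x = w[0:1] = d, y = w[1:2] = d, z = w[2:9] = dcccddd.
Check: |xy| = 2 ≤ 6 and |y| = 1 ≥ 1. Reading y takes A from 5 back to 5, so every xyⁱz is accepted.

d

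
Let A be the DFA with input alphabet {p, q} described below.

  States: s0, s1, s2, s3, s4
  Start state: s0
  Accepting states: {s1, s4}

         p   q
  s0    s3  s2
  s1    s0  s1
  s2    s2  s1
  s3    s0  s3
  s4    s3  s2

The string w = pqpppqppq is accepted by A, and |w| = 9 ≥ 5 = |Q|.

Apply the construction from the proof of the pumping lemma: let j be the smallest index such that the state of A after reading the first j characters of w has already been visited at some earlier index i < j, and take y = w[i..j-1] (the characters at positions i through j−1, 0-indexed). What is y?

State sequence: s0 -p-> s3 -q-> s3 -p-> s0 -p-> s3 -p-> s0 -q-> s2 -p-> s2 -p-> s2 -q-> s1
First repeat at step 2: s3 was already visited.

So i = 1, j = 2, giving x = w[0:1] = p, y = w[1:2] = q, z = w[2:9] = pppqppq.
Check: |xy| = 2 ≤ 5 and |y| = 1 ≥ 1. Reading y takes A from s3 back to s3, so every xyⁱz is accepted.

q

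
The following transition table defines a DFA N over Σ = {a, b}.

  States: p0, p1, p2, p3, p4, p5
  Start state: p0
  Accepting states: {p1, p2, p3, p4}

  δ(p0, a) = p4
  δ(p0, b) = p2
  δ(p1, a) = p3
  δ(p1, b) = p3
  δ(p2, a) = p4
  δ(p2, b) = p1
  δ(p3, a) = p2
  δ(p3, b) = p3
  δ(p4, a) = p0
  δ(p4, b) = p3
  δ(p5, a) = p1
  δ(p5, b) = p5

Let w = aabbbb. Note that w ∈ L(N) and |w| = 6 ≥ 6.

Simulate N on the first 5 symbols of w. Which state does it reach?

State sequence: p0 -a-> p4 -a-> p0 -b-> p2 -b-> p1 -b-> p3

After reading 5 characters, N is in state p3.
(This kind of state-tracing is the core of the pumping-lemma construction: with 6 states, pigeonhole forces a repeat within the first 6 steps.)

p3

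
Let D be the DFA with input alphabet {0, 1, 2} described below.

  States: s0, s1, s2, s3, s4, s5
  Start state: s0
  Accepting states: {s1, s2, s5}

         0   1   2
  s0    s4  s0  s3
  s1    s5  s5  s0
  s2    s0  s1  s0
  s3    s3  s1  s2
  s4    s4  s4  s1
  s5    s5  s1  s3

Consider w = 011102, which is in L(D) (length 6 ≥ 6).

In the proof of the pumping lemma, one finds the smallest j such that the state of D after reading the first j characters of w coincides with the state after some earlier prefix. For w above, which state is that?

Run of D on w = 0 1 1 1 0 2:
  step 0: s0  (start)
  step 1: s4  (read 0: s0→s4)
  step 2: s4  (read 1: s4→s4)   ← first repeat (s4 seen earlier)
  step 3: s4  (read 1: s4→s4)
  step 4: s4  (read 1: s4→s4)
  step 5: s4  (read 0: s4→s4)
  step 6: s1  (read 2: s4→s1)

The earliest repeat is at step j = 2: D is in s4, which it already visited at step i = 1.
Since D has 6 states, any run of length ≥ 6 visits 6+1 states, so by pigeonhole some state repeats within the first 6 steps — that repeat gives the pumpable loop.

s4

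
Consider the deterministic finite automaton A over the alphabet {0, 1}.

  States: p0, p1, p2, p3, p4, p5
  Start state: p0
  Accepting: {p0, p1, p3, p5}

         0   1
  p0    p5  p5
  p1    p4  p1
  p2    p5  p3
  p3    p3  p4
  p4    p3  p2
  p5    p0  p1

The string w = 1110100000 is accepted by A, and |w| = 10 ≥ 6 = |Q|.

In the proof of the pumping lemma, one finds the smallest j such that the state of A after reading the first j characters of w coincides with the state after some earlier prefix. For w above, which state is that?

p1

Run of A on w = 1 1 1 0 1 0 0 0 0 0:
  step 0: p0  (start)
  step 1: p5  (read 1: p0→p5)
  step 2: p1  (read 1: p5→p1)
  step 3: p1  (read 1: p1→p1)   ← first repeat (p1 seen earlier)
  step 4: p4  (read 0: p1→p4)
  step 5: p2  (read 1: p4→p2)
  step 6: p5  (read 0: p2→p5)
  step 7: p0  (read 0: p5→p0)
  step 8: p5  (read 0: p0→p5)
  step 9: p0  (read 0: p5→p0)
  step 10: p5  (read 0: p0→p5)

The earliest repeat is at step j = 3: A is in p1, which it already visited at step i = 2.
Since A has 6 states, any run of length ≥ 6 visits 6+1 states, so by pigeonhole some state repeats within the first 6 steps — that repeat gives the pumpable loop.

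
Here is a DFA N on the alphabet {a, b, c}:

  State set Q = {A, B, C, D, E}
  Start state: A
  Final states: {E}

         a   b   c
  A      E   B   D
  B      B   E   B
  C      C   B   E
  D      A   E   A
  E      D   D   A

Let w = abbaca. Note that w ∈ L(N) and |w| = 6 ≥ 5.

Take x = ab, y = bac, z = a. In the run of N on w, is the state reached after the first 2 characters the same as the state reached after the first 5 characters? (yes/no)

Run of N on the first 5 characters of w = a b b a c:
  step 0: A  (start)
  step 1: E  (read a: A→E)
  step 2: D  (read b: E→D)
  step 3: E  (read b: D→E)
  step 4: D  (read a: E→D)
  step 5: A  (read c: D→A)

After x (step 2): D. After xy (step 5): A.
They differ (D ≠ A), so y is not a cycle from the state after x; this split is not the one the pumping-lemma construction produces, and pumping y need not keep the string in L(N).

no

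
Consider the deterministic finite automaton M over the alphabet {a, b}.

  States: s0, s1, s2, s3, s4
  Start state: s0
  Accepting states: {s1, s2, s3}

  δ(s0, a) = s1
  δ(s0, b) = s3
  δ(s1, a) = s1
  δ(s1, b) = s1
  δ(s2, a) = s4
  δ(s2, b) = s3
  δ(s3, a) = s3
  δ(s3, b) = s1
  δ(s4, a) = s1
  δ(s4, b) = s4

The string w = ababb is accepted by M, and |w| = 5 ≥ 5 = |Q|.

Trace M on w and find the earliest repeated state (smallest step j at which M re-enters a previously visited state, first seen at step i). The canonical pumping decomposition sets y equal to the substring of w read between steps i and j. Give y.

State sequence: s0 -a-> s1 -b-> s1 -a-> s1 -b-> s1 -b-> s1
First repeat at step 2: s1 was already visited.

So i = 1, j = 2, giving x = w[0:1] = a, y = w[1:2] = b, z = w[2:5] = abb.
Check: |xy| = 2 ≤ 5 and |y| = 1 ≥ 1. Reading y takes M from s1 back to s1, so every xyⁱz is accepted.
With |Q| = 5, pigeonhole forces a state repeat no later than step 5; the substring read between the first and second visits to that state can be pumped.

b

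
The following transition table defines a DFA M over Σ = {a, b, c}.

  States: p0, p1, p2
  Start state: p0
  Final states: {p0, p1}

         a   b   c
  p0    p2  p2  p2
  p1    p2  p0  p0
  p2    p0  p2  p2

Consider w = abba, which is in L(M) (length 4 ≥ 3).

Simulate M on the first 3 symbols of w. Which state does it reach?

Run of M on the first 3 characters of w = a b b:
  step 0: p0  (start)
  step 1: p2  (read a: p0→p2)
  step 2: p2  (read b: p2→p2)
  step 3: p2  (read b: p2→p2)

After reading 3 characters, M is in state p2.

p2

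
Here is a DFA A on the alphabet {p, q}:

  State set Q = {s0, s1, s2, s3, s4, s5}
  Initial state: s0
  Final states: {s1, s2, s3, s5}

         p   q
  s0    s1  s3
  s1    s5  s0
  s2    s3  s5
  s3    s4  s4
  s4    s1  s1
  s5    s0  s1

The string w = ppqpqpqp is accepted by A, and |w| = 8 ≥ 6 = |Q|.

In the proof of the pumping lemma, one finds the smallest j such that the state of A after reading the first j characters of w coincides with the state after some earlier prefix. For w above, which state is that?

Run of A on w = p p q p q p q p:
  step 0: s0  (start)
  step 1: s1  (read p: s0→s1)
  step 2: s5  (read p: s1→s5)
  step 3: s1  (read q: s5→s1)   ← first repeat (s1 seen earlier)
  step 4: s5  (read p: s1→s5)
  step 5: s1  (read q: s5→s1)
  step 6: s5  (read p: s1→s5)
  step 7: s1  (read q: s5→s1)
  step 8: s5  (read p: s1→s5)

The earliest repeat is at step j = 3: A is in s1, which it already visited at step i = 1.

s1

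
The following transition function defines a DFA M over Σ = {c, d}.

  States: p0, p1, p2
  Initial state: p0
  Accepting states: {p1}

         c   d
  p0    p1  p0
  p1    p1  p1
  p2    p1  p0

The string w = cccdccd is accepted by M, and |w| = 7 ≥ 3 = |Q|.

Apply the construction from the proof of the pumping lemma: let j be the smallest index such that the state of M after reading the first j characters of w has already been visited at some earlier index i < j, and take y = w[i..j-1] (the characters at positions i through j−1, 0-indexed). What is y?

c

State sequence: p0 -c-> p1 -c-> p1 -c-> p1 -d-> p1 -c-> p1 -c-> p1 -d-> p1
First repeat at step 2: p1 was already visited.

So i = 1, j = 2, giving x = w[0:1] = c, y = w[1:2] = c, z = w[2:7] = cdccd.
Check: |xy| = 2 ≤ 3 and |y| = 1 ≥ 1. Reading y takes M from p1 back to p1, so every xyⁱz is accepted.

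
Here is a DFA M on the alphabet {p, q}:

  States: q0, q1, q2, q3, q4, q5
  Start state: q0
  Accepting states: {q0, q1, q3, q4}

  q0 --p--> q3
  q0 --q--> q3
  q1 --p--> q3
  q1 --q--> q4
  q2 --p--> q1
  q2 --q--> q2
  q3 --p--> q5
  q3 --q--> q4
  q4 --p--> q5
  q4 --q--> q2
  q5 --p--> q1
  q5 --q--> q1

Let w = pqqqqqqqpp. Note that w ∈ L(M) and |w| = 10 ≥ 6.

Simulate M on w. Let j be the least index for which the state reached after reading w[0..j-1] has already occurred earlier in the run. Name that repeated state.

q2

Run of M on w = p q q q q q q q p p:
  step 0: q0  (start)
  step 1: q3  (read p: q0→q3)
  step 2: q4  (read q: q3→q4)
  step 3: q2  (read q: q4→q2)
  step 4: q2  (read q: q2→q2)   ← first repeat (q2 seen earlier)
  step 5: q2  (read q: q2→q2)
  step 6: q2  (read q: q2→q2)
  step 7: q2  (read q: q2→q2)
  step 8: q2  (read q: q2→q2)
  step 9: q1  (read p: q2→q1)
  step 10: q3  (read p: q1→q3)

The earliest repeat is at step j = 4: M is in q2, which it already visited at step i = 3.
Since M has 6 states, any run of length ≥ 6 visits 6+1 states, so by pigeonhole some state repeats within the first 6 steps — that repeat gives the pumpable loop.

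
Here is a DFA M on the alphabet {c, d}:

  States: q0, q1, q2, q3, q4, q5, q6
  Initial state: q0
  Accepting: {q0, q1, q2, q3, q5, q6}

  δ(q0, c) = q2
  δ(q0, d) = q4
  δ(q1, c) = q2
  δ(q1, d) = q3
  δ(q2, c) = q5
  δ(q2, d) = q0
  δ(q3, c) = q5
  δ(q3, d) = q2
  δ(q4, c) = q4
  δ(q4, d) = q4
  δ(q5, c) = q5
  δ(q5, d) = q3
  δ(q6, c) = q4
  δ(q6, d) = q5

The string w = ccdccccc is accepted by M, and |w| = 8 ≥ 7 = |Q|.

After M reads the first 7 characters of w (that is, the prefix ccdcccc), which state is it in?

Run of M on the first 7 characters of w = c c d c c c c:
  step 0: q0  (start)
  step 1: q2  (read c: q0→q2)
  step 2: q5  (read c: q2→q5)
  step 3: q3  (read d: q5→q3)
  step 4: q5  (read c: q3→q5)
  step 5: q5  (read c: q5→q5)
  step 6: q5  (read c: q5→q5)
  step 7: q5  (read c: q5→q5)

After reading 7 characters, M is in state q5.
(This kind of state-tracing is the core of the pumping-lemma construction: with 7 states, pigeonhole forces a repeat within the first 7 steps.)

q5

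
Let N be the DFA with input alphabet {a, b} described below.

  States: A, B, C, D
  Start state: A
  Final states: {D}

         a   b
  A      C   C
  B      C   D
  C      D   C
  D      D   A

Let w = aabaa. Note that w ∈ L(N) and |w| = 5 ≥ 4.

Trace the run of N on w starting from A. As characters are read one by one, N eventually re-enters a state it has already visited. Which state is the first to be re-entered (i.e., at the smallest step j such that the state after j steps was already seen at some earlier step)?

A

State sequence: A -a-> C -a-> D -b-> A -a-> C -a-> D
First repeat at step 3: A was already visited.

The earliest repeat is at step j = 3: N is in A, which it already visited at step i = 0.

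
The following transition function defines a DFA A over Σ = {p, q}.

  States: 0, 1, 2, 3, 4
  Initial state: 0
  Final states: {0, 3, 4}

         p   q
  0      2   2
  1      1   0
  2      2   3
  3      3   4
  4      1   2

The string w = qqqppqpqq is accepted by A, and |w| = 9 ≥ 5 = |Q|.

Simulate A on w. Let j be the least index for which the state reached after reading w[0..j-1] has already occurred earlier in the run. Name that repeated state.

State sequence: 0 -q-> 2 -q-> 3 -q-> 4 -p-> 1 -p-> 1 -q-> 0 -p-> 2 -q-> 3 -q-> 4
First repeat at step 5: 1 was already visited.

The earliest repeat is at step j = 5: A is in 1, which it already visited at step i = 4.
Since A has 5 states, any run of length ≥ 5 visits 5+1 states, so by pigeonhole some state repeats within the first 5 steps — that repeat gives the pumpable loop.

1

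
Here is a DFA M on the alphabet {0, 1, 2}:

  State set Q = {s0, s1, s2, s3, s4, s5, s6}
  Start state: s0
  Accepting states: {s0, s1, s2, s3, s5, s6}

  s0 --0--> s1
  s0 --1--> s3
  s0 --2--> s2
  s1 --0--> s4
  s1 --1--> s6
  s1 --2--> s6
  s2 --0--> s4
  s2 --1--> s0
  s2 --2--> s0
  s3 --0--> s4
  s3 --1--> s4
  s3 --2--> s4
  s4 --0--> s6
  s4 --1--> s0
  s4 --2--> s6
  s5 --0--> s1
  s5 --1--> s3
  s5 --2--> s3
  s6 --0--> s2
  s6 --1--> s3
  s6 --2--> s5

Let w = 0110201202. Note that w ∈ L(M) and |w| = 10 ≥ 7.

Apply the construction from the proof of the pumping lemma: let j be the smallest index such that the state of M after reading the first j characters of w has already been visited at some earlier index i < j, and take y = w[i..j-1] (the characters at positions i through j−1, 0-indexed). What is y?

102

Run of M on w = 0 1 1 0 2 0 1 2 0 2:
  step 0: s0  (start)
  step 1: s1  (read 0: s0→s1)
  step 2: s6  (read 1: s1→s6)
  step 3: s3  (read 1: s6→s3)
  step 4: s4  (read 0: s3→s4)
  step 5: s6  (read 2: s4→s6)   ← first repeat (s6 seen earlier)
  step 6: s2  (read 0: s6→s2)
  step 7: s0  (read 1: s2→s0)
  step 8: s2  (read 2: s0→s2)
  step 9: s4  (read 0: s2→s4)
  step 10: s6  (read 2: s4→s6)

So i = 2, j = 5, giving x = w[0:2] = 01, y = w[2:5] = 102, z = w[5:10] = 01202.
Check: |xy| = 5 ≤ 7 and |y| = 3 ≥ 1. Reading y takes M from s6 back to s6, so every xyⁱz is accepted.
The DFA has 7 states, so the proof of the pumping lemma guarantees a repeated state among the first 7+1 visited; the segment between the two visits is the pumpable y.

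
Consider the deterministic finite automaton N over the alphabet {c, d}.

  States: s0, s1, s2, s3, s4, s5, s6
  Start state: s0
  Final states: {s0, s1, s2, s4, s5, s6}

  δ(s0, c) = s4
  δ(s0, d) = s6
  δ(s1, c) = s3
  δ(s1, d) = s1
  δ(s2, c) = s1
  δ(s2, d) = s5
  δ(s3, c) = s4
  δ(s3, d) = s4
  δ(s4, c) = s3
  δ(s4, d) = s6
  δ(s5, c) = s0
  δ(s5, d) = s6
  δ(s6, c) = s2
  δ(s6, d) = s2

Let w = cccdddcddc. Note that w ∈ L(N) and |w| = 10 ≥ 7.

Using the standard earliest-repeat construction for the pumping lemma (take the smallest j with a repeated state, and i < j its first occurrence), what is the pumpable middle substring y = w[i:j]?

cc

Run of N on w = c c c d d d c d d c:
  step 0: s0  (start)
  step 1: s4  (read c: s0→s4)
  step 2: s3  (read c: s4→s3)
  step 3: s4  (read c: s3→s4)   ← first repeat (s4 seen earlier)
  step 4: s6  (read d: s4→s6)
  step 5: s2  (read d: s6→s2)
  step 6: s5  (read d: s2→s5)
  step 7: s0  (read c: s5→s0)
  step 8: s6  (read d: s0→s6)
  step 9: s2  (read d: s6→s2)
  step 10: s1  (read c: s2→s1)

So i = 1, j = 3, giving x = w[0:1] = c, y = w[1:3] = cc, z = w[3:10] = dddcddc.
Check: |xy| = 3 ≤ 7 and |y| = 2 ≥ 1. Reading y takes N from s4 back to s4, so every xyⁱz is accepted.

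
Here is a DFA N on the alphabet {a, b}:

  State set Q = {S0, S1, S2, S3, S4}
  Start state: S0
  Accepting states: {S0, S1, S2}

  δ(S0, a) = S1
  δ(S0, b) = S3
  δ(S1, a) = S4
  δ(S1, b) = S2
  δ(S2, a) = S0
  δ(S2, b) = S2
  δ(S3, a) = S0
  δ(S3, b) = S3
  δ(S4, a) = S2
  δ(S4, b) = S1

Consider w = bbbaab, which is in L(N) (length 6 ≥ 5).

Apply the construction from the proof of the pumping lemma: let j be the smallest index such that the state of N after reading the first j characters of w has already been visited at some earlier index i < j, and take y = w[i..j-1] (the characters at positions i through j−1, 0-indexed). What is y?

b

Run of N on w = b b b a a b:
  step 0: S0  (start)
  step 1: S3  (read b: S0→S3)
  step 2: S3  (read b: S3→S3)   ← first repeat (S3 seen earlier)
  step 3: S3  (read b: S3→S3)
  step 4: S0  (read a: S3→S0)
  step 5: S1  (read a: S0→S1)
  step 6: S2  (read b: S1→S2)

So i = 1, j = 2, giving x = w[0:1] = b, y = w[1:2] = b, z = w[2:6] = baab.
Check: |xy| = 2 ≤ 5 and |y| = 1 ≥ 1. Reading y takes N from S3 back to S3, so every xyⁱz is accepted.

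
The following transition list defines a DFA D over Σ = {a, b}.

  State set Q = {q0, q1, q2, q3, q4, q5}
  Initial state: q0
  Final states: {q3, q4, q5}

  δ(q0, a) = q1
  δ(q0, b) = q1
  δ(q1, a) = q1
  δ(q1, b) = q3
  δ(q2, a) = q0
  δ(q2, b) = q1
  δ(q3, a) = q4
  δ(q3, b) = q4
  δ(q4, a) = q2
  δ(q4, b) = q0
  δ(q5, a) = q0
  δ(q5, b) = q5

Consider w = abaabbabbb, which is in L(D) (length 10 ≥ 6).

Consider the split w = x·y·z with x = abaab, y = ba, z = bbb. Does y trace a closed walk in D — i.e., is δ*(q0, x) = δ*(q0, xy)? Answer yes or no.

no

State sequence: q0 -a-> q1 -b-> q3 -a-> q4 -a-> q2 -b-> q1 -b-> q3 -a-> q4

After x (step 5): q1. After xy (step 7): q4.
They differ (q1 ≠ q4), so y is not a cycle from the state after x; this split is not the one the pumping-lemma construction produces, and pumping y need not keep the string in L(D).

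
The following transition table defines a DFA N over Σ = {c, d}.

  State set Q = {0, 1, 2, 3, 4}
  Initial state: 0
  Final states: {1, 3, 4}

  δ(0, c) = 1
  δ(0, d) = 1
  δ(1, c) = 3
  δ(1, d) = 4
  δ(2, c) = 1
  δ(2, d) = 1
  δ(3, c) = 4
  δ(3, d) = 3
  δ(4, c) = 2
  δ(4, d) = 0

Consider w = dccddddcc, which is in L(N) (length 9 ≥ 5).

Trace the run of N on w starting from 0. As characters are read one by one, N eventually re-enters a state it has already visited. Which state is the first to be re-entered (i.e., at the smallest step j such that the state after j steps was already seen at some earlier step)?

0

Run of N on w = d c c d d d d c c:
  step 0: 0  (start)
  step 1: 1  (read d: 0→1)
  step 2: 3  (read c: 1→3)
  step 3: 4  (read c: 3→4)
  step 4: 0  (read d: 4→0)   ← first repeat (0 seen earlier)
  step 5: 1  (read d: 0→1)
  step 6: 4  (read d: 1→4)
  step 7: 0  (read d: 4→0)
  step 8: 1  (read c: 0→1)
  step 9: 3  (read c: 1→3)

The earliest repeat is at step j = 4: N is in 0, which it already visited at step i = 0.
Since N has 5 states, any run of length ≥ 5 visits 5+1 states, so by pigeonhole some state repeats within the first 5 steps — that repeat gives the pumpable loop.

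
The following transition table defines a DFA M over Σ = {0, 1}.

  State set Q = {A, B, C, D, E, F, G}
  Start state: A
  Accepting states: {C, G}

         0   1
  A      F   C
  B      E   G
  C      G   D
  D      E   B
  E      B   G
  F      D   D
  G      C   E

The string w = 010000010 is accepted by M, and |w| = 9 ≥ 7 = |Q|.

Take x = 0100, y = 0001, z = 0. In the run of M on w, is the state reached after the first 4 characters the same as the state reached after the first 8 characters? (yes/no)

Run of M on the first 8 characters of w = 0 1 0 0 0 0 0 1:
  step 0: A  (start)
  step 1: F  (read 0: A→F)
  step 2: D  (read 1: F→D)
  step 3: E  (read 0: D→E)
  step 4: B  (read 0: E→B)
  step 5: E  (read 0: B→E)
  step 6: B  (read 0: E→B)
  step 7: E  (read 0: B→E)
  step 8: G  (read 1: E→G)

After x (step 4): B. After xy (step 8): G.
They differ (B ≠ G), so y is not a cycle from the state after x; this split is not the one the pumping-lemma construction produces, and pumping y need not keep the string in L(M).

no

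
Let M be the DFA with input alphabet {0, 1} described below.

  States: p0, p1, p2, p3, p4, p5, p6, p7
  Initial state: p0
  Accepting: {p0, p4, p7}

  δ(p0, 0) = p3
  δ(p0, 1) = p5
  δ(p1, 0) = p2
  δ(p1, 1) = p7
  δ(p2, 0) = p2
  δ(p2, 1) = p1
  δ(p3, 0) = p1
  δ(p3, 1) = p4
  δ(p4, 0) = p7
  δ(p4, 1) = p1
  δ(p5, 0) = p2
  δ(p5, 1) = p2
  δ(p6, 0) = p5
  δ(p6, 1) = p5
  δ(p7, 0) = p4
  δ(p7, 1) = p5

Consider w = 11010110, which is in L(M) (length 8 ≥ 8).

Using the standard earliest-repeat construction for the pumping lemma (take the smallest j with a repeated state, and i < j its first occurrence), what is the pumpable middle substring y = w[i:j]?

0

State sequence: p0 -1-> p5 -1-> p2 -0-> p2 -1-> p1 -0-> p2 -1-> p1 -1-> p7 -0-> p4
First repeat at step 3: p2 was already visited.

So i = 2, j = 3, giving x = w[0:2] = 11, y = w[2:3] = 0, z = w[3:8] = 10110.
Check: |xy| = 3 ≤ 8 and |y| = 1 ≥ 1. Reading y takes M from p2 back to p2, so every xyⁱz is accepted.
The DFA has 8 states, so the proof of the pumping lemma guarantees a repeated state among the first 8+1 visited; the segment between the two visits is the pumpable y.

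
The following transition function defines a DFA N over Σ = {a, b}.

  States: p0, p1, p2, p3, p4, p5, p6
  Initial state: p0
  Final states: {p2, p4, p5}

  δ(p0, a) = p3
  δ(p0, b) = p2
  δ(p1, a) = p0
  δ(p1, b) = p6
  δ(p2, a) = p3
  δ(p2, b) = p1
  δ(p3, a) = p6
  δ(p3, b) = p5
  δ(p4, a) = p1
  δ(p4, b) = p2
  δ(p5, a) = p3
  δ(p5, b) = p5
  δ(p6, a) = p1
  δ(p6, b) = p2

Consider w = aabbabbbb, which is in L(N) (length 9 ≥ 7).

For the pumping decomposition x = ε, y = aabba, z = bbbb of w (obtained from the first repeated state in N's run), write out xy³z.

aabbaaabbaaabbabbbb

xy^3z = ε·aabba·aabba·aabba·bbbb = aabbaaabbaaabbabbbb.
Reading y = aabba takes N from p0 back to p0, so after x·y·y·y the machine is still in p0, and z then leads to the accepting state p2. Hence aabbaaabbaaabbabbbb ∈ L(N).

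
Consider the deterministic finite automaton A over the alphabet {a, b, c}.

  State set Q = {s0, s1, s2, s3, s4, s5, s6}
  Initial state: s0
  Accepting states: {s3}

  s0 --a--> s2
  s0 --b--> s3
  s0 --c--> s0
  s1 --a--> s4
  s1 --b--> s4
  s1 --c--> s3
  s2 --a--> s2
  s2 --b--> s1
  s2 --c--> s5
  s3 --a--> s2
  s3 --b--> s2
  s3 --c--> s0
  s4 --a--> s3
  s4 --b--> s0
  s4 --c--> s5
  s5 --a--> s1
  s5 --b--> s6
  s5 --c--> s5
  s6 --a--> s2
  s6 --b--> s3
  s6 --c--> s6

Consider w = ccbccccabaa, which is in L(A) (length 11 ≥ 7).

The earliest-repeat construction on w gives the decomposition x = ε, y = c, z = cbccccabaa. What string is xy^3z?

ccccbccccabaa

xy^3z = ε·c·c·c·cbccccabaa = ccccbccccabaa.
Reading y = c takes A from s0 back to s0, so after x·y·y·y the machine is still in s0, and z then leads to the accepting state s3. Hence ccccbccccabaa ∈ L(A).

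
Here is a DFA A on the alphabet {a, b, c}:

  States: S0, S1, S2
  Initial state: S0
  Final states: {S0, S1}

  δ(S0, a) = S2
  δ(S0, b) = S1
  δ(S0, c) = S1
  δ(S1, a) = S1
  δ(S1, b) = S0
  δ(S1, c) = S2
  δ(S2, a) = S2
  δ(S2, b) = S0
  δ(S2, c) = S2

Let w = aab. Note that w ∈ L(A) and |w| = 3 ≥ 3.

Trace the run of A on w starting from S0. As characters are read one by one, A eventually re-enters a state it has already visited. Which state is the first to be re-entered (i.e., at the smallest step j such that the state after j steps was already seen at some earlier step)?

State sequence: S0 -a-> S2 -a-> S2 -b-> S0
First repeat at step 2: S2 was already visited.

The earliest repeat is at step j = 2: A is in S2, which it already visited at step i = 1.

S2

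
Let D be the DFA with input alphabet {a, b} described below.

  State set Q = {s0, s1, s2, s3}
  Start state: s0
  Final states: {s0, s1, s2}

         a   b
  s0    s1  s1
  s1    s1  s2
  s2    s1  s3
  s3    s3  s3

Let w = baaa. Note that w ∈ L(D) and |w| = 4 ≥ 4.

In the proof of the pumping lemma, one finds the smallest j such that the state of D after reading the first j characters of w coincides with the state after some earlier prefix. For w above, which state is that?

s1

State sequence: s0 -b-> s1 -a-> s1 -a-> s1 -a-> s1
First repeat at step 2: s1 was already visited.

The earliest repeat is at step j = 2: D is in s1, which it already visited at step i = 1.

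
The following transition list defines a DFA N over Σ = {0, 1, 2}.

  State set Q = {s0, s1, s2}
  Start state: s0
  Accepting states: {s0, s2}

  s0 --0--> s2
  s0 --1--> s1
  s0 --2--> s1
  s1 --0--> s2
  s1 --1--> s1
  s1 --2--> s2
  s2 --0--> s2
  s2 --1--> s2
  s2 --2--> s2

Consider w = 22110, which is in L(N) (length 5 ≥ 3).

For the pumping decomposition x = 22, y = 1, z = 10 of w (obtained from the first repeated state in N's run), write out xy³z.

xy^3z = 22·1·1·1·10 = 2211110.
Reading y = 1 takes N from s2 back to s2, so after x·y·y·y the machine is still in s2, and z then leads to the accepting state s2. Hence 2211110 ∈ L(N).

2211110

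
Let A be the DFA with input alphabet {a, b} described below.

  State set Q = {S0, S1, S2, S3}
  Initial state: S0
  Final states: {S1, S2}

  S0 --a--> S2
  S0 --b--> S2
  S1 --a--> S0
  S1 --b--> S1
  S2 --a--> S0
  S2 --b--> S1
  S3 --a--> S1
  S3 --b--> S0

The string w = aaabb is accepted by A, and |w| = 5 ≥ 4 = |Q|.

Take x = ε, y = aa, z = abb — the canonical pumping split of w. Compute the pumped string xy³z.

aaaaaaabb

xy^3z = ε·aa·aa·aa·abb = aaaaaaabb.
Reading y = aa takes A from S0 back to S0, so after x·y·y·y the machine is still in S0, and z then leads to the accepting state S1. Hence aaaaaaabb ∈ L(A).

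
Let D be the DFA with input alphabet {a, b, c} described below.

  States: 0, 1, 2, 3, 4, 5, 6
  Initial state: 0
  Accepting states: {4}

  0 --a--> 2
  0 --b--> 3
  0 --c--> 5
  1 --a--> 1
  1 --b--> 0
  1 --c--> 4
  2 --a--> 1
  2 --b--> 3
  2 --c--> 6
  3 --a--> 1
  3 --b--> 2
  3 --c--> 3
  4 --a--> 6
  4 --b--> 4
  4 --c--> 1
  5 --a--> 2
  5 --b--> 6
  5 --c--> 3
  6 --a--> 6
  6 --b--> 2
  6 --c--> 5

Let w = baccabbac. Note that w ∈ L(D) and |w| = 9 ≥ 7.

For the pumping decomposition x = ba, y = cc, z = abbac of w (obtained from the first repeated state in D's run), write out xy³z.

baccccccabbac

xy^3z = ba·cc·cc·cc·abbac = baccccccabbac.
Reading y = cc takes D from 1 back to 1, so after x·y·y·y the machine is still in 1, and z then leads to the accepting state 4. Hence baccccccabbac ∈ L(D).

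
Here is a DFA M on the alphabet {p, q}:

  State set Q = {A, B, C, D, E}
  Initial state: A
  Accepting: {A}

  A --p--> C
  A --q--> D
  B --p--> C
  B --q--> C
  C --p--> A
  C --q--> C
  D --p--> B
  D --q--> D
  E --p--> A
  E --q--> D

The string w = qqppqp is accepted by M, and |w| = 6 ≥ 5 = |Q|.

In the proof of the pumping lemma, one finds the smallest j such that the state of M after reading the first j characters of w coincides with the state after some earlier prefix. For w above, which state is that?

D

Run of M on w = q q p p q p:
  step 0: A  (start)
  step 1: D  (read q: A→D)
  step 2: D  (read q: D→D)   ← first repeat (D seen earlier)
  step 3: B  (read p: D→B)
  step 4: C  (read p: B→C)
  step 5: C  (read q: C→C)
  step 6: A  (read p: C→A)

The earliest repeat is at step j = 2: M is in D, which it already visited at step i = 1.
With |Q| = 5, pigeonhole forces a state repeat no later than step 5; the substring read between the first and second visits to that state can be pumped.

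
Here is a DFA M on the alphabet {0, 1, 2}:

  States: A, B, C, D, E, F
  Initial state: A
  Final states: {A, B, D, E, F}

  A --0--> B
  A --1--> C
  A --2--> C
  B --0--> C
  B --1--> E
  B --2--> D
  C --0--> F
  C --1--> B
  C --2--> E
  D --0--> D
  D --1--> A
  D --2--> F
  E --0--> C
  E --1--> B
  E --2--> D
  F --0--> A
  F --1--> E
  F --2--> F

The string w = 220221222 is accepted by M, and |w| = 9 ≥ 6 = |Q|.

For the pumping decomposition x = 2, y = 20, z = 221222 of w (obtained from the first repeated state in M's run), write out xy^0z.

2221222

xy⁰z = xz = 2·221222 = 2221222.
Reading y = 20 takes M from C back to C, so after x the machine is still in C, and z then leads to the accepting state D. Hence 2221222 ∈ L(M).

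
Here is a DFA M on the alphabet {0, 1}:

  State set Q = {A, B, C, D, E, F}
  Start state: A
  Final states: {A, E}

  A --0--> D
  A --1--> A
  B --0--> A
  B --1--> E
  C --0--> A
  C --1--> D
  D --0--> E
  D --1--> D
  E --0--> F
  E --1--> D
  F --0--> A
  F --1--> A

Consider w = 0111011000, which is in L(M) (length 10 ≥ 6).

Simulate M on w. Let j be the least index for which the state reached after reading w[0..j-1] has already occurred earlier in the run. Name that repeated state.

D

Run of M on w = 0 1 1 1 0 1 1 0 0 0:
  step 0: A  (start)
  step 1: D  (read 0: A→D)
  step 2: D  (read 1: D→D)   ← first repeat (D seen earlier)
  step 3: D  (read 1: D→D)
  step 4: D  (read 1: D→D)
  step 5: E  (read 0: D→E)
  step 6: D  (read 1: E→D)
  step 7: D  (read 1: D→D)
  step 8: E  (read 0: D→E)
  step 9: F  (read 0: E→F)
  step 10: A  (read 0: F→A)

The earliest repeat is at step j = 2: M is in D, which it already visited at step i = 1.
Pumping length from the standard proof: p = 6 (the number of states). The repeated state found above gives |xy| = j ≤ 6 and |y| = j − i ≥ 1.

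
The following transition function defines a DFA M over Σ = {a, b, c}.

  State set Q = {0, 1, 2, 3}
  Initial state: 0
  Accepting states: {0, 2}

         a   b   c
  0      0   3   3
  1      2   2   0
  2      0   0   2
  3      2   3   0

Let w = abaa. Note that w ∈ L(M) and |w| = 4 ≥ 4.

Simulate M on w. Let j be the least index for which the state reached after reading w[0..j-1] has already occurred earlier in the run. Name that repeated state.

State sequence: 0 -a-> 0 -b-> 3 -a-> 2 -a-> 0
First repeat at step 1: 0 was already visited.

The earliest repeat is at step j = 1: M is in 0, which it already visited at step i = 0.

0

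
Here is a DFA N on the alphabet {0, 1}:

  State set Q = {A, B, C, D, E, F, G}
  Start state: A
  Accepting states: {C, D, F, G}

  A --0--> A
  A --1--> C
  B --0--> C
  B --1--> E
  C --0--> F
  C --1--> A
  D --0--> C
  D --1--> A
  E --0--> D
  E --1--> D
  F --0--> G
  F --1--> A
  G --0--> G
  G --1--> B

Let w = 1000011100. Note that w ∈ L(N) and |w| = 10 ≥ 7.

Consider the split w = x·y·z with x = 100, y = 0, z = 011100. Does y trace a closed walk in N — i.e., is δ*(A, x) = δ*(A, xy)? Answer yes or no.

yes

State sequence: A -1-> C -0-> F -0-> G -0-> G

After x (step 3): G. After xy (step 4): G.
They match, so y = 0 drives N around a cycle from G back to itself; pumping y any number of times keeps N in G before reading z, and xyⁱz ∈ L(N) for every i ≥ 0.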